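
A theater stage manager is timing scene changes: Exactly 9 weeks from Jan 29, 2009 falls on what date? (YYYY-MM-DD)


Start: 2009-01-29
Weeks to add: 9
Convert to days: 9 x 7 = 63 days
Add 63 days to 2009-01-29
Result: 2009-04-02

2009-04-02


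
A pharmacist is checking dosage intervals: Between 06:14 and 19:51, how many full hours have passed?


Start: 06:14
End: 19:51
Hour difference: 19 - 6 = 13 hours
Minute difference: 51 - 14 = 37 minutes
Total minutes: 817
Complete hours: 817 / 60 = 13 (remainder 37)

13


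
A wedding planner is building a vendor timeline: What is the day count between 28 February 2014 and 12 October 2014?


Start date: 2014-02-28
End date: 2014-10-12
Feb 2014: +1 days
Mar 2014: +31 days
Apr 2014: +30 days
... (6 more months)
Total: 226 days

226


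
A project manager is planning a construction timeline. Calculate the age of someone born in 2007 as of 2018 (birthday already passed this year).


Birth year: 2007
Current year: 2018
Age = current year - birth year
Age = 2018 - 2007 = 11

11


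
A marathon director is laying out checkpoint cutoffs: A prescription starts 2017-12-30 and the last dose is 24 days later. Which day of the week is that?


Start: 2017-12-30 (Saturday)
Step 1 - find target date: add 24 days
  2017-12-30 + 24 days = 2018-01-23
Step 2 - day of week:
  24 mod 7 = 3
  Saturday + 3 days -> Tuesday
Result: Tuesday (2018-01-23)

Tuesday


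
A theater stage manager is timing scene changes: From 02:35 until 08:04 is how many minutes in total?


Start time: 02:35 = 155 minutes from midnight
End time: 08:04 = 484 minutes from midnight
Difference: 484 - 155 = 329 minutes
That is 5 hours and 29 minutes

329


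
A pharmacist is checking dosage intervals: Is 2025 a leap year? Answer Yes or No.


Year: 2025
Divisible by 4? 2025 / 4 = 506.25 -> No
Not divisible by 4, so NOT a leap year

No


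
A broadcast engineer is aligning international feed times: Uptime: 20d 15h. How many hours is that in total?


Days: 20
Extra hours: 15
Hours per day: 24
Days to hours: 20 x 24 = 480
Total: 480 + 15 = 495

495


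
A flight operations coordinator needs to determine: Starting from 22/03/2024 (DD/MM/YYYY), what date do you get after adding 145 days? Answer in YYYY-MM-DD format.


Start: 2024-03-22
Adding 145 days
Days remaining in March: 9
After March: 136 days still to add
April 2024: 30 days, 106 remaining
May 2024: 31 days, 75 remaining
June 2024: 30 days, 45 remaining
July 2024: 31 days, 14 remaining
Result: 2024-08-14

2024-08-14


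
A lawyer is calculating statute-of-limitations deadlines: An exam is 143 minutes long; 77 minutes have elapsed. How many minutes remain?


Total budget: 143 minutes
Time used: 77 minutes
Remaining: 143 - 77 = 66 minutes
Percent used: 53.8%
Percent remaining: 46.2%

66


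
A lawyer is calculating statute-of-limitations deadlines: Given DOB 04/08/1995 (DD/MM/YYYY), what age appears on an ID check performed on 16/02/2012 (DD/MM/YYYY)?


Birth: 1995-08-04
Reference: 2012-02-16
Year difference: 2012 - 1995 = 17
Has birthday (08-04) occurred by 02-16? No
Birthday not yet reached this year -> subtract 1
Age in full years: 16

16


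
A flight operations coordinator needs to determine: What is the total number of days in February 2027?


Month: February
Year: 2027
2027 is not a leap year
February has 28 days
Total: 28 days

28


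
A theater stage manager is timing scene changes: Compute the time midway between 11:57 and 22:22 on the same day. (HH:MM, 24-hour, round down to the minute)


Start time: 11:57 = 717 minutes from midnight
End time: 22:22 = 1342 minutes from midnight
Sum: 717 + 1342 = 2059
Midpoint: 2059 / 2 = 1029 minutes
Convert: 1029 / 60 = 17 hours, 9 minutes
Result: 17:09

17:09


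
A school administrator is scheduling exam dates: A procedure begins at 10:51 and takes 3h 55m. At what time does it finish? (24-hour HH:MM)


Start time: 10:51
Adding: 3 hours 55 minutes
Minutes: 51 + 55 = 106
Minute overflow: 106 >= 60, so carry 1 hour, minutes = 46
Hours: 10 + 3 + 1 = 14
Result: 14:46

14:46


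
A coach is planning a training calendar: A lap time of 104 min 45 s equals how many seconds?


Minutes: 104
Seconds: 45
Convert minutes to seconds: 104 x 60 = 6240
Add remaining seconds: 6240 + 45 = 6285

6285


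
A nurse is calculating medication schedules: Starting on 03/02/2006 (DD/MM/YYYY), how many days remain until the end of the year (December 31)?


Start: February 03, 2006
End: December 31, 2006
Days left in February: 25
March: 31
April: 30
May: 31
June: 30
... plus remaining months
Sum of remaining months: 306
Total: 25 + 306 = 331

331


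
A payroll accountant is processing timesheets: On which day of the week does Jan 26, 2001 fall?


Date: 2001-01-26
January 1, 2001 is a Monday
Day of year: 26
Offset from Jan 1: 25 days
25 mod 7 = 4
Result: Friday

Friday


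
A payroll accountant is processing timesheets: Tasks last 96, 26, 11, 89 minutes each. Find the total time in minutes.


Durations: 96, 26, 11, 89
Running sum: 96
+ 26 = 122
+ 11 = 133
+ 89 = 222
Total duration: 222 minutes
That is 3 hours and 42 minutes

222


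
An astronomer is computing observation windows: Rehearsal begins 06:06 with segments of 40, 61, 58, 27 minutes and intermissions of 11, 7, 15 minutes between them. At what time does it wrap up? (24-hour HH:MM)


Start: 06:06 = 366 min from midnight
  after task 1 (40 min): 06:46
  after break (11 min): 06:57
  after task 2 (61 min): 07:58
  after break (7 min): 08:05
  after task 3 (58 min): 09:03
  after break (15 min): 09:18
  after task 4 (27 min): 09:45
Total elapsed: 219 minutes
End time: 09:45

09:45


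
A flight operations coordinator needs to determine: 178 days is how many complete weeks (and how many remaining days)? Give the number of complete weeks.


Total days: 178
Days per week: 7
Division: 178 / 7 = 25 remainder 3
Complete weeks: 25
Remaining days: 3

25


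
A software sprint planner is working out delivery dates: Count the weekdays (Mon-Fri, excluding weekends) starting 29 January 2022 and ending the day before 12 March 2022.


Start: 2022-01-29 (Saturday)
End (exclusive): 2022-03-12 (Saturday)
Total calendar days: 42
Full weeks: 42 // 7 = 6 -> 30 weekdays
Remaining 0 days starting on Saturday:
Total business days: 30 + 0 = 30

30


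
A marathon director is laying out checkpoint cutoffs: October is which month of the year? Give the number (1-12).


Calendar month order:
9. September
10. October <--
11. November
October is month number 10

10


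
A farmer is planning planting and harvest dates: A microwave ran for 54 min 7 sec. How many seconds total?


Minutes: 54
Extra seconds: 7
Seconds per minute: 60
Minutes to seconds: 54 x 60 = 3240
Total: 3240 + 7 = 3247

3247


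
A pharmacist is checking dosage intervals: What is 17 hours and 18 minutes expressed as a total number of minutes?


Hours: 17
Minutes: 18
Convert hours to minutes: 17 x 60 = 1020
Add remaining minutes: 1020 + 18 = 1038

1038


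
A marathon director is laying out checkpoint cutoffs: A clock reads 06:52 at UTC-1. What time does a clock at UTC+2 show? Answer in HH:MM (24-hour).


Local time: 06:52 at UTC-1 (offset -1h)
Target zone: UTC+2 (offset 2h)
Difference: 2 - (-1) = 3 hours
Calculation: 6 + (3) = 9
Result: 09:52

09:52


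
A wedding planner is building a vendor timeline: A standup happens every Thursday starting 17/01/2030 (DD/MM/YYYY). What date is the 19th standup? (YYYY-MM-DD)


First occurrence: 2030-01-17 (occurrence 1)
Each occurrence is 7 days after the previous.
Occurrence 19 is 18 weeks after the first.
18 weeks = 126 days
2030-01-17 + 126 days = 2030-05-23

2030-05-23


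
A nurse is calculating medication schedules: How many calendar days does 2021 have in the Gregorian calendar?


Year: 2021
Check leap year rules:
Divisible by 4? No
2021 is not a leap year
Days: 365

365


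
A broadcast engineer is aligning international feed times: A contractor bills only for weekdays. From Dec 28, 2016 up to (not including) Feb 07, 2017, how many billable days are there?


Start: 2016-12-28 (Wednesday)
End (exclusive): 2017-02-07 (Tuesday)
Total calendar days: 41
Full weeks: 41 // 7 = 5 -> 25 weekdays
Remaining 6 days starting on Wednesday:
  Wed(w), Thu(w), Fri(w), Sat(-), Sun(-), Mon(w) -> 4 weekdays
Total business days: 25 + 4 = 29

29


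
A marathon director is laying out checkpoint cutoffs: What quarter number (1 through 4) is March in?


Month: March (month 3)
Q1: January-March (months 1-3)
Q2: April-June (months 4-6)
Q3: July-September (months 7-9)
Q4: October-December (months 10-12)
Month 3 falls in Q1

1


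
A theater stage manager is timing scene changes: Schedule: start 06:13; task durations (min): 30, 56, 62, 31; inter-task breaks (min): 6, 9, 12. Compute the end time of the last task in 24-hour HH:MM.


Start: 06:13 = 373 min from midnight
  after task 1 (30 min): 06:43
  after break (6 min): 06:49
  after task 2 (56 min): 07:45
  after break (9 min): 07:54
  after task 3 (62 min): 08:56
  after break (12 min): 09:08
  after task 4 (31 min): 09:39
Total elapsed: 206 minutes
End time: 09:39

09:39


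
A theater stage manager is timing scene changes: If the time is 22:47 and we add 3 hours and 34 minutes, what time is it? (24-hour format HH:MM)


Start time: 22:47
Adding: 3 hours 34 minutes
Minutes: 47 + 34 = 81
Minute overflow: 81 >= 60, so carry 1 hour, minutes = 21
Hours: 22 + 3 + 1 = 26
Hour wraparound: 26 mod 24 = 2
Result: 02:21

02:21


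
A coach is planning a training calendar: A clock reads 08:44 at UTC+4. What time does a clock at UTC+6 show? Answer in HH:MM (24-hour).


Local time: 08:44 at UTC+4 (offset 4h)
Target zone: UTC+6 (offset 6h)
Difference: 6 - (4) = 2 hours
Calculation: 8 + (2) = 10
Result: 10:44

10:44


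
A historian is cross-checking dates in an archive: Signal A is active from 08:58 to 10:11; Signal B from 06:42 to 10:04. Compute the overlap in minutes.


Interval A: [538, 611] minutes from midnight
Interval B: [402, 604] minutes from midnight
Overlap start = max(538, 402) = 538
Overlap end = min(611, 604) = 604
Overlap = 604 - 538 = 66 minutes

66


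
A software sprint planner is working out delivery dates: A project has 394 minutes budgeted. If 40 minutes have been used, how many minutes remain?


Total budget: 394 minutes
Time used: 40 minutes
Remaining: 394 - 40 = 354 minutes
Percent used: 10.2%
Percent remaining: 89.8%

354


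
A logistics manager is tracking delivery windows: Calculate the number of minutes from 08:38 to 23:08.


Start time: 08:38 = 518 minutes from midnight
End time: 23:08 = 1388 minutes from midnight
Difference: 1388 - 518 = 870 minutes
That is 14 hours and 30 minutes

870


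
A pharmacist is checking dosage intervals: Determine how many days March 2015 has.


Month: March
Year: 2015
March is a 31-day month
Total: 31 days

31


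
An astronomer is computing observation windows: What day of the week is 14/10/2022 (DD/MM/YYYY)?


Date: 2022-10-14
January 1, 2022 is a Saturday
Day of year: 287
Offset from Jan 1: 286 days
286 mod 7 = 6
Result: Friday

Friday


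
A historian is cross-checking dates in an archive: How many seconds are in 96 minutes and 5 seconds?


Minutes: 96
Extra seconds: 5
Seconds per minute: 60
Minutes to seconds: 96 x 60 = 5760
Total: 5760 + 5 = 5765

5765


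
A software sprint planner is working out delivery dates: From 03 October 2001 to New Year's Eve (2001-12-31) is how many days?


Start: October 03, 2001
End: December 31, 2001
Days left in October: 28
November: 30
December: 31
Sum of remaining months: 61
Total: 28 + 61 = 89

89


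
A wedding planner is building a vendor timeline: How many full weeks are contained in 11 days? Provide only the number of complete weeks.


Total days: 11
Days per week: 7
Division: 11 / 7 = 1 remainder 4
Complete weeks: 1
Remaining days: 4

1


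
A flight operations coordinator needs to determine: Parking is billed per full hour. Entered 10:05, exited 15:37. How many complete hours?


Start: 10:05
End: 15:37
Hour difference: 15 - 10 = 5 hours
Minute difference: 37 - 5 = 32 minutes
Total minutes: 332
Complete hours: 332 / 60 = 5 (remainder 32)

5


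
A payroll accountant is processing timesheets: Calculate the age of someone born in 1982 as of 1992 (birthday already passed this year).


Birth year: 1982
Current year: 1992
Age = current year - birth year
Age = 1992 - 1982 = 10

10


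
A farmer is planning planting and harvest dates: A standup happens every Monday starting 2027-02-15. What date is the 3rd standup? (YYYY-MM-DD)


First occurrence: 2027-02-15 (occurrence 1)
Each occurrence is 7 days after the previous.
Occurrence 3 is 2 weeks after the first.
2 weeks = 14 days
2027-02-15 + 14 days = 2027-03-01

2027-03-01


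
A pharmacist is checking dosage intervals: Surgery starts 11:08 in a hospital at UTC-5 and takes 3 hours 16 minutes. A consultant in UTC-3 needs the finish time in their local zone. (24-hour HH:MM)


Start: 11:08 in UTC-5
Step 1 - add duration:
  minutes: 8 + 16 = 24
  hours: 11 + 3 + 0 = 14
  end in UTC-5: 14:24
Step 2 - convert UTC-5 -> UTC-3:
  offset difference: -3 - (-5) = 2 hours
  14 + (2) = 16 -> mod 24 = 16
Result: 16:24 in UTC-3

16:24


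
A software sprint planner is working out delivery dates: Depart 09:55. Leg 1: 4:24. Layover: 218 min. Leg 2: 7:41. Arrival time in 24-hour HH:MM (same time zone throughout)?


Depart: 09:55
Leg 1: +264 min -> 14:19
Layover: +218 min -> 17:57
Leg 2: +461 min -> 01:38
Total travel: 943 minutes = 15h 43m
Arrival: 01:38

01:38


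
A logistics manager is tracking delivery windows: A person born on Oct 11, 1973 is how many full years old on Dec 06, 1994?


Birth: 1973-10-11
Reference: 1994-12-06
Year difference: 1994 - 1973 = 21
Has birthday (10-11) occurred by 12-06? Yes
Age in full years: 21

21


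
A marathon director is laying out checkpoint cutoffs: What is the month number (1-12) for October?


Calendar month order:
9. September
10. October <--
11. November
October is month number 10

10


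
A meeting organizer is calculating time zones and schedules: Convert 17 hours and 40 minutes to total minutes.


Hours: 17
Extra minutes: 40
Minutes per hour: 60
Hours to minutes: 17 x 60 = 1020
Total: 1020 + 40 = 1060

1060


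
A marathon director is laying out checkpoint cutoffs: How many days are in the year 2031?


Year: 2031
Check leap year rules:
Divisible by 4? No
2031 is not a leap year
Days: 365

365


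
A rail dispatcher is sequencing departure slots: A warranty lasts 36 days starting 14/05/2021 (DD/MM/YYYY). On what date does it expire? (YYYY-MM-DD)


Start: 2021-05-14
Adding 36 days
Days remaining in May: 17
After May: 19 days still to add
June 2021 has 30 days, need 19
Result: 2021-06-19

2021-06-19


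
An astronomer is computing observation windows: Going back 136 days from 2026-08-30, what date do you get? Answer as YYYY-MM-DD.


Start: 2026-08-30
Subtracting 136 days
Days already passed in August: 30
After going back through August: 106 more days to subtract
July 2026: 31 days, 75 remaining
June 2026: 30 days, 45 remaining
May 2026: 31 days, 14 remaining
April 2026 has 30 days, need 14
Result: 2026-04-16

2026-04-16


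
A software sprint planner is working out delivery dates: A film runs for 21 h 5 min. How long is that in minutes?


Hours: 21
Minutes: 5
Convert hours to minutes: 21 x 60 = 1260
Add remaining minutes: 1260 + 5 = 1265

1265


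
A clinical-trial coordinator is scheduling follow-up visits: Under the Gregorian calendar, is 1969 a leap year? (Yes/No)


Year: 1969
Divisible by 4? 1969 / 4 = 492.25 -> No
Not divisible by 4, so NOT a leap year

No


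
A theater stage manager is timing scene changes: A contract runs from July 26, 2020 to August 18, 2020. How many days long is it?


Start date: 2020-07-26
End date: 2020-08-18
Jul 2020: +6 days
Aug 2020: +17 days
Total: 23 days

23


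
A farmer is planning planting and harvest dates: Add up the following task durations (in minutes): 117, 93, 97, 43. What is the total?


Durations: 117, 93, 97, 43
Running sum: 117
+ 93 = 210
+ 97 = 307
+ 43 = 350
Total duration: 350 minutes
That is 5 hours and 50 minutes

350


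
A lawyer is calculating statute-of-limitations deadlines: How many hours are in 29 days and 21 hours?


Days: 29
Extra hours: 21
Hours per day: 24
Days to hours: 29 x 24 = 696
Total: 696 + 21 = 717

717


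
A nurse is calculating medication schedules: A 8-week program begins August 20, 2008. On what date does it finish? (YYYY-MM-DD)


Start: 2008-08-20
Weeks to add: 8
Convert to days: 8 x 7 = 56 days
Add 56 days to 2008-08-20
Result: 2008-10-15

2008-10-15


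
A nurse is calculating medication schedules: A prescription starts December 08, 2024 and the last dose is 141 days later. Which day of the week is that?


Start: 2024-12-08 (Sunday)
Step 1 - find target date: add 141 days
  2024-12-08 + 141 days = 2025-04-28
Step 2 - day of week:
  141 mod 7 = 1
  Sunday + 1 days -> Monday
Result: Monday (2025-04-28)

Monday


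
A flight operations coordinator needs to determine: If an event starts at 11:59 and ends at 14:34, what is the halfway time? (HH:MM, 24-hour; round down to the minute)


Start time: 11:59 = 719 minutes from midnight
End time: 14:34 = 874 minutes from midnight
Sum: 719 + 874 = 1593
Midpoint: 1593 / 2 = 796 minutes
Convert: 796 / 60 = 13 hours, 16 minutes
Result: 13:16

13:16


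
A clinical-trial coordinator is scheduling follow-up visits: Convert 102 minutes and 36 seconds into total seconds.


Minutes: 102
Seconds: 36
Convert minutes to seconds: 102 x 60 = 6120
Add remaining seconds: 6120 + 36 = 6156

6156


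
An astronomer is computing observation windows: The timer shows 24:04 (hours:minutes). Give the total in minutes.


Hours: 24
Minutes: 4
Convert hours to minutes: 24 x 60 = 1440
Add remaining minutes: 1440 + 4 = 1444

1444


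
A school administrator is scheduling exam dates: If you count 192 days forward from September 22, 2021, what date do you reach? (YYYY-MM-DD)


Start: 2021-09-22
Adding 192 days
Days remaining in September: 8
After September: 184 days still to add
October 2021: 31 days, 153 remaining
November 2021: 30 days, 123 remaining
December 2021: 31 days, 92 remaining
January 2022: 31 days, 61 remaining
Result: 2022-04-02

2022-04-02


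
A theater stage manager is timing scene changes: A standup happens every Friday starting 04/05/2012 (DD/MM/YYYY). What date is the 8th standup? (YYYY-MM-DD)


First occurrence: 2012-05-04 (occurrence 1)
Each occurrence is 7 days after the previous.
Occurrence 8 is 7 weeks after the first.
7 weeks = 49 days
2012-05-04 + 49 days = 2012-06-22

2012-06-22


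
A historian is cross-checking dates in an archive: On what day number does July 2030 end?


Month: July
Year: 2030
July is a 31-day month
Total: 31 days

31


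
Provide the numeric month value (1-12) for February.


Calendar month order:
1. January
2. February <--
3. March
February is month number 2

2


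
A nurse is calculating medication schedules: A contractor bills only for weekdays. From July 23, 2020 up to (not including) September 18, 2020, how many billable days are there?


Start: 2020-07-23 (Thursday)
End (exclusive): 2020-09-18 (Friday)
Total calendar days: 57
Full weeks: 57 // 7 = 8 -> 40 weekdays
Remaining 1 days starting on Thursday:
  Thu(w) -> 1 weekdays
Total business days: 40 + 1 = 41

41


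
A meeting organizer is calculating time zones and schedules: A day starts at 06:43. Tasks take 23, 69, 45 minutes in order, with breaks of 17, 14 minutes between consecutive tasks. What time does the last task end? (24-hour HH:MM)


Start: 06:43 = 403 min from midnight
  after task 1 (23 min): 07:06
  after break (17 min): 07:23
  after task 2 (69 min): 08:32
  after break (14 min): 08:46
  after task 3 (45 min): 09:31
Total elapsed: 168 minutes
End time: 09:31

09:31


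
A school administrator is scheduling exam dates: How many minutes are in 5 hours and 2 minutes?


Hours: 5
Extra minutes: 2
Minutes per hour: 60
Hours to minutes: 5 x 60 = 300
Total: 300 + 2 = 302

302


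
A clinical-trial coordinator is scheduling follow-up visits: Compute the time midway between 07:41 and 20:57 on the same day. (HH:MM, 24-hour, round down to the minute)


Start time: 07:41 = 461 minutes from midnight
End time: 20:57 = 1257 minutes from midnight
Sum: 461 + 1257 = 1718
Midpoint: 1718 / 2 = 859 minutes
Convert: 859 / 60 = 14 hours, 19 minutes
Result: 14:19

14:19


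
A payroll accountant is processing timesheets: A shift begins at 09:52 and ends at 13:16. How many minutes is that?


Start time: 09:52 = 592 minutes from midnight
End time: 13:16 = 796 minutes from midnight
Difference: 796 - 592 = 204 minutes
That is 3 hours and 24 minutes

204


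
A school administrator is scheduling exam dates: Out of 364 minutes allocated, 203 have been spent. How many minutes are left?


Total budget: 364 minutes
Time used: 203 minutes
Remaining: 364 - 203 = 161 minutes
Percent used: 55.8%
Percent remaining: 44.2%

161


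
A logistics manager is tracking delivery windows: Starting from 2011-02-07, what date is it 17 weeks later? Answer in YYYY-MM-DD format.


Start: 2011-02-07
Weeks to add: 17
Convert to days: 17 x 7 = 119 days
Add 119 days to 2011-02-07
Result: 2011-06-06

2011-06-06


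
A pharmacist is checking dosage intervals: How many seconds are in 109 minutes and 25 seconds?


Minutes: 109
Extra seconds: 25
Seconds per minute: 60
Minutes to seconds: 109 x 60 = 6540
Total: 6540 + 25 = 6565

6565


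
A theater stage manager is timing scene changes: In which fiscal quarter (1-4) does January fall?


Month: January (month 1)
Q1: January-March (months 1-3)
Q2: April-June (months 4-6)
Q3: July-September (months 7-9)
Q4: October-December (months 10-12)
Month 1 falls in Q1

1


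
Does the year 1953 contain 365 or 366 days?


Year: 1953
Check leap year rules:
Divisible by 4? No
1953 is not a leap year
Days: 365

365


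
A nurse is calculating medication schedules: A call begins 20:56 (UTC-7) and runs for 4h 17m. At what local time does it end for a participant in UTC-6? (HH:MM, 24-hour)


Start: 20:56 in UTC-7
Step 1 - add duration:
  minutes: 56 + 17 = 73 (carry 1h)
  hours: 20 + 4 + 1 = 25
  end in UTC-7: 01:13
Step 2 - convert UTC-7 -> UTC-6:
  offset difference: -6 - (-7) = 1 hours
  1 + (1) = 2 -> mod 24 = 2
Result: 02:13 in UTC-6

02:13


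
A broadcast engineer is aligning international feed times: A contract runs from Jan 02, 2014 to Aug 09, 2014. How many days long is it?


Start date: 2014-01-02
End date: 2014-08-09
Jan 2014: +30 days
Feb 2014: +28 days
Mar 2014: +31 days
... (5 more months)
Total: 219 days

219


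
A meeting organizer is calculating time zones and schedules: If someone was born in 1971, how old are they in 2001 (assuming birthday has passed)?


Birth year: 1971
Current year: 2001
Age = current year - birth year
Age = 2001 - 1971 = 30

30


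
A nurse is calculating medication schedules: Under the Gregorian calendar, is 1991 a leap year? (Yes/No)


Year: 1991
Divisible by 4? 1991 / 4 = 497.75 -> No
Not divisible by 4, so NOT a leap year

No


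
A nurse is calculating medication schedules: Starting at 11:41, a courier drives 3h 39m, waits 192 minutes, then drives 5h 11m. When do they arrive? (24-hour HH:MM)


Depart: 11:41
Leg 1: +219 min -> 15:20
Layover: +192 min -> 18:32
Leg 2: +311 min -> 23:43
Total travel: 722 minutes = 12h 2m
Arrival: 23:43

23:43


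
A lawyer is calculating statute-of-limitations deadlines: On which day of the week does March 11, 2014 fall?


Date: 2014-03-11
January 1, 2014 is a Wednesday
Day of year: 70
Offset from Jan 1: 69 days
69 mod 7 = 6
Result: Tuesday

Tuesday


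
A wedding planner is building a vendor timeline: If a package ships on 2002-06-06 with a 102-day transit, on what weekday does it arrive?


Start: 2002-06-06 (Thursday)
Step 1 - find target date: add 102 days
  2002-06-06 + 102 days = 2002-09-16
Step 2 - day of week:
  102 mod 7 = 4
  Thursday + 4 days -> Monday
Result: Monday (2002-09-16)

Monday


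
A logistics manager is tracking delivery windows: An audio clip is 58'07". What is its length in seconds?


Minutes: 58
Seconds: 7
Convert minutes to seconds: 58 x 60 = 3480
Add remaining seconds: 3480 + 7 = 3487

3487


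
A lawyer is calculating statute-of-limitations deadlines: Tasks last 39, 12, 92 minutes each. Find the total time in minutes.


Durations: 39, 12, 92
Running sum: 39
+ 12 = 51
+ 92 = 143
Total duration: 143 minutes
That is 2 hours and 23 minutes

143


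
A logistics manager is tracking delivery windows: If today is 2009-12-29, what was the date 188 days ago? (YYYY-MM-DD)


Start: 2009-12-29
Subtracting 188 days
Days already passed in December: 29
After going back through December: 159 more days to subtract
November 2009: 30 days, 129 remaining
October 2009: 31 days, 98 remaining
September 2009: 30 days, 68 remaining
August 2009: 31 days, 37 remaining
Result: 2009-06-24

2009-06-24


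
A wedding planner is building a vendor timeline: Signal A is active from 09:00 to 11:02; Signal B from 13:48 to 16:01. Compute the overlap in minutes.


Interval A: [540, 662] minutes from midnight
Interval B: [828, 961] minutes from midnight
Overlap start = max(540, 828) = 828
Overlap end = min(662, 961) = 662
End <= start, so the intervals do not overlap: 0 minutes

0


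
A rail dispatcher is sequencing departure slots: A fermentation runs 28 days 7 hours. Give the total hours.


Days: 28
Extra hours: 7
Hours per day: 24
Days to hours: 28 x 24 = 672
Total: 672 + 7 = 679

679


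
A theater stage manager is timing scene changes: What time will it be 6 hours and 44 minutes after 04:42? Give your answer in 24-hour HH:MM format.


Start time: 04:42
Adding: 6 hours 44 minutes
Minutes: 42 + 44 = 86
Minute overflow: 86 >= 60, so carry 1 hour, minutes = 26
Hours: 4 + 6 + 1 = 11
Result: 11:26

11:26


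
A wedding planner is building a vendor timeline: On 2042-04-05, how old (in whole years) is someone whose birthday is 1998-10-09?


Birth: 1998-10-09
Reference: 2042-04-05
Year difference: 2042 - 1998 = 44
Has birthday (10-09) occurred by 04-05? No
Birthday not yet reached this year -> subtract 1
Age in full years: 43

43


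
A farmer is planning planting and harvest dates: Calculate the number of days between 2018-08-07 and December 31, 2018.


Start: August 07, 2018
End: December 31, 2018
Days left in August: 24
September: 30
October: 31
November: 30
December: 31
Sum of remaining months: 122
Total: 24 + 122 = 146

146


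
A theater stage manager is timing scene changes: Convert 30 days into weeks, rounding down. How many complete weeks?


Total days: 30
Days per week: 7
Division: 30 / 7 = 4 remainder 2
Complete weeks: 4
Remaining days: 2

4


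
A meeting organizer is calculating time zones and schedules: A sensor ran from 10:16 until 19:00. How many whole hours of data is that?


Start: 10:16
End: 19:00
Hour difference: 19 - 10 = 9 hours
Minute difference: 0 - 16 = -16 minutes
Total minutes: 524
Complete hours: 524 / 60 = 8 (remainder 44)

8


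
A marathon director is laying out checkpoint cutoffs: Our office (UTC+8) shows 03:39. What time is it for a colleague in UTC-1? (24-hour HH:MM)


Local time: 03:39 at UTC+8 (offset 8h)
Target zone: UTC-1 (offset -1h)
Difference: -1 - (8) = -9 hours
Calculation: 3 + (-9) = -6
Wraparound: (-6) mod 24 = 18
Result: 18:39

18:39


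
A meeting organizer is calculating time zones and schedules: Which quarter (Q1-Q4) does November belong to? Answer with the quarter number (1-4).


Month: November (month 11)
Q1: January-March (months 1-3)
Q2: April-June (months 4-6)
Q3: July-September (months 7-9)
Q4: October-December (months 10-12)
Month 11 falls in Q4

4


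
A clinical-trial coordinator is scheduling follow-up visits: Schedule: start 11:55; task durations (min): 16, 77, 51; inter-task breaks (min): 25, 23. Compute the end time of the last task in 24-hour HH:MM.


Start: 11:55 = 715 min from midnight
  after task 1 (16 min): 12:11
  after break (25 min): 12:36
  after task 2 (77 min): 13:53
  after break (23 min): 14:16
  after task 3 (51 min): 15:07
Total elapsed: 192 minutes
End time: 15:07

15:07


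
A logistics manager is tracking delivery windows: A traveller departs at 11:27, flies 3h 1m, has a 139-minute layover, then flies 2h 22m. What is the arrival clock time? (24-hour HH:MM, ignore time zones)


Depart: 11:27
Leg 1: +181 min -> 14:28
Layover: +139 min -> 16:47
Leg 2: +142 min -> 19:09
Total travel: 462 minutes = 7h 42m
Arrival: 19:09

19:09


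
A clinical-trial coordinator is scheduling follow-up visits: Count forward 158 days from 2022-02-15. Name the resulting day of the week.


Start: 2022-02-15 (Tuesday)
Step 1 - find target date: add 158 days
  2022-02-15 + 158 days = 2022-07-23
Step 2 - day of week:
  158 mod 7 = 4
  Tuesday + 4 days -> Saturday
Result: Saturday (2022-07-23)

Saturday


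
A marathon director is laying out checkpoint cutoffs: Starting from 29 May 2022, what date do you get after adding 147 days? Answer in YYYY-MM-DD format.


Start: 2022-05-29
Adding 147 days
Days remaining in May: 2
After May: 145 days still to add
June 2022: 30 days, 115 remaining
July 2022: 31 days, 84 remaining
August 2022: 31 days, 53 remaining
September 2022: 30 days, 23 remaining
Result: 2022-10-23

2022-10-23


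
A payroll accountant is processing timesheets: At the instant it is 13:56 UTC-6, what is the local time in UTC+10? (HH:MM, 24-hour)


Local time: 13:56 at UTC-6 (offset -6h)
Target zone: UTC+10 (offset 10h)
Difference: 10 - (-6) = 16 hours
Calculation: 13 + (16) = 29
Wraparound: (29) mod 24 = 5
Result: 05:56

05:56


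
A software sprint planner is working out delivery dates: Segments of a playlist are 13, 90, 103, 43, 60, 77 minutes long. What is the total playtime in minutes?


Durations: 13, 90, 103, 43, 60, 77
Running sum: 13
+ 90 = 103
+ 103 = 206
+ 43 = 249
+ 60 = 309
+ 77 = 386
Total duration: 386 minutes
That is 6 hours and 26 minutes

386


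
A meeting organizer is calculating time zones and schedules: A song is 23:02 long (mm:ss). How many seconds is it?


Minutes: 23
Extra seconds: 2
Seconds per minute: 60
Minutes to seconds: 23 x 60 = 1380
Total: 1380 + 2 = 1382

1382


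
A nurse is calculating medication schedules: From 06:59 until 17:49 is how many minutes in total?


Start time: 06:59 = 419 minutes from midnight
End time: 17:49 = 1069 minutes from midnight
Difference: 1069 - 419 = 650 minutes
That is 10 hours and 50 minutes

650


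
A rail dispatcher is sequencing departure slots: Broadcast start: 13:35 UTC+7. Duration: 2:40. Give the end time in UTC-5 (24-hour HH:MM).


Start: 13:35 in UTC+7
Step 1 - add duration:
  minutes: 35 + 40 = 75 (carry 1h)
  hours: 13 + 2 + 1 = 16
  end in UTC+7: 16:15
Step 2 - convert UTC+7 -> UTC-5:
  offset difference: -5 - (7) = -12 hours
  16 + (-12) = 4 -> mod 24 = 4
Result: 04:15 in UTC-5

04:15


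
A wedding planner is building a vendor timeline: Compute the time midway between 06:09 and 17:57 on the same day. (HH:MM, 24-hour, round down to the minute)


Start time: 06:09 = 369 minutes from midnight
End time: 17:57 = 1077 minutes from midnight
Sum: 369 + 1077 = 1446
Midpoint: 1446 / 2 = 723 minutes
Convert: 723 / 60 = 12 hours, 3 minutes
Result: 12:03

12:03


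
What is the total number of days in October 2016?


Month: October
Year: 2016
October is a 31-day month
Total: 31 days

31


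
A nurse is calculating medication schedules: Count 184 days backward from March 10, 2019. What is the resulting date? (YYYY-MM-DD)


Start: 2019-03-10
Subtracting 184 days
Days already passed in March: 10
After going back through March: 174 more days to subtract
February 2019: 28 days, 146 remaining
January 2019: 31 days, 115 remaining
December 2018: 31 days, 84 remaining
November 2018: 30 days, 54 remaining
Result: 2018-09-07

2018-09-07


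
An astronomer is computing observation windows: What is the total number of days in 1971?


Year: 1971
Check leap year rules:
Divisible by 4? No
1971 is not a leap year
Days: 365

365


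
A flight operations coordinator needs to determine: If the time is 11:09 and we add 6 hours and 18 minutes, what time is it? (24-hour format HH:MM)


Start time: 11:09
Adding: 6 hours 18 minutes
Minutes: 9 + 18 = 27
Hours: 11 + 6 + 0 = 17
Result: 17:27

17:27


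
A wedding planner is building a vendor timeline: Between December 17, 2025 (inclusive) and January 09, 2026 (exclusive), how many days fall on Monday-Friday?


Start: 2025-12-17 (Wednesday)
End (exclusive): 2026-01-09 (Friday)
Total calendar days: 23
Full weeks: 23 // 7 = 3 -> 15 weekdays
Remaining 2 days starting on Wednesday:
  Wed(w), Thu(w) -> 2 weekdays
Total business days: 15 + 2 = 17

17


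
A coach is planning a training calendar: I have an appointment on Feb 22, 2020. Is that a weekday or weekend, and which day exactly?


Date: 2020-02-22
January 1, 2020 is a Wednesday
Day of year: 53
Offset from Jan 1: 52 days
52 mod 7 = 3
Result: Saturday

Saturday


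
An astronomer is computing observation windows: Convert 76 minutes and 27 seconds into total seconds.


Minutes: 76
Seconds: 27
Convert minutes to seconds: 76 x 60 = 4560
Add remaining seconds: 4560 + 27 = 4587

4587


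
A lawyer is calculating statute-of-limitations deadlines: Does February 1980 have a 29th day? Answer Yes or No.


Year: 1980
Divisible by 4? 1980 / 4 = 495.0 -> Yes
Divisible by 100? 1980 / 100 = 19.8 -> No
Divisible by 4 but not 100, so it IS a leap year

Yes


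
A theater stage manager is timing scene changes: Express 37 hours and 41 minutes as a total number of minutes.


Hours: 37
Extra minutes: 41
Minutes per hour: 60
Hours to minutes: 37 x 60 = 2220
Total: 2220 + 41 = 2261

2261


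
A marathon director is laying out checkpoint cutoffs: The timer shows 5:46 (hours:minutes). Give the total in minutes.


Hours: 5
Minutes: 46
Convert hours to minutes: 5 x 60 = 300
Add remaining minutes: 300 + 46 = 346

346


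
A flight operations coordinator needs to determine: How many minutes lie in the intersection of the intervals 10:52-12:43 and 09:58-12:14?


Interval A: [652, 763] minutes from midnight
Interval B: [598, 734] minutes from midnight
Overlap start = max(652, 598) = 652
Overlap end = min(763, 734) = 734
Overlap = 734 - 652 = 82 minutes

82


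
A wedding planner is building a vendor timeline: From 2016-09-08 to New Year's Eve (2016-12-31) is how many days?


Start: September 08, 2016
End: December 31, 2016
Days left in September: 22
October: 31
November: 30
December: 31
Sum of remaining months: 92
Total: 22 + 92 = 114

114


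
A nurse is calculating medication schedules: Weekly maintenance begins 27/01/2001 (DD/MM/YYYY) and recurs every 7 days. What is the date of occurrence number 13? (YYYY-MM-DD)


First occurrence: 2001-01-27 (occurrence 1)
Each occurrence is 7 days after the previous.
Occurrence 13 is 12 weeks after the first.
12 weeks = 84 days
2001-01-27 + 84 days = 2001-04-21

2001-04-21


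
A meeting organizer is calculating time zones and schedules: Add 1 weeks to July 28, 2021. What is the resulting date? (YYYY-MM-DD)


Start: 2021-07-28
Weeks to add: 1
Convert to days: 1 x 7 = 7 days
Add 7 days to 2021-07-28
Result: 2021-08-04

2021-08-04


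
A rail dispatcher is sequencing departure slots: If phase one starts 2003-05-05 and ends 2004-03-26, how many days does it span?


Start date: 2003-05-05
End date: 2004-03-26
May 2003: +27 days
Jun 2003: +30 days
Jul 2003: +31 days
... (8 more months)
Total: 326 days

326


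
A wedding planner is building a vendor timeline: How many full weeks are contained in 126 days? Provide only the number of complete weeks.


Total days: 126
Days per week: 7
Division: 126 / 7 = 18 remainder 0
Complete weeks: 18
Remaining days: 0

18


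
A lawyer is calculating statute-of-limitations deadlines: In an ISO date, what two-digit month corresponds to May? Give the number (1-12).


Calendar month order:
4. April
5. May <--
6. June
May is month number 5

5


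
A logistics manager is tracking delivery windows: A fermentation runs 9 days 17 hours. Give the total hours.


Days: 9
Extra hours: 17
Hours per day: 24
Days to hours: 9 x 24 = 216
Total: 216 + 17 = 233

233


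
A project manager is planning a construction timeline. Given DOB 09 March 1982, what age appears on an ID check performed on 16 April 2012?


Birth: 1982-03-09
Reference: 2012-04-16
Year difference: 2012 - 1982 = 30
Has birthday (03-09) occurred by 04-16? Yes
Age in full years: 30

30


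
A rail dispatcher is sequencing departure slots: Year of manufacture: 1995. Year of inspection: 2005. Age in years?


Birth year: 1995
Current year: 2005
Age = current year - birth year
Age = 2005 - 1995 = 10

10


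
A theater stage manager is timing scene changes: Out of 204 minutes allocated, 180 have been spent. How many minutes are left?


Total budget: 204 minutes
Time used: 180 minutes
Remaining: 204 - 180 = 24 minutes
Percent used: 88.2%
Percent remaining: 11.8%

24


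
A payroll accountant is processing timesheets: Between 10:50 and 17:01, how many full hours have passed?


Start: 10:50
End: 17:01
Hour difference: 17 - 10 = 7 hours
Minute difference: 1 - 50 = -49 minutes
Total minutes: 371
Complete hours: 371 / 60 = 6 (remainder 11)

6


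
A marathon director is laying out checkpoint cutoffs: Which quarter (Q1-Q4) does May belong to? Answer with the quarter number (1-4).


Month: May (month 5)
Q1: January-March (months 1-3)
Q2: April-June (months 4-6)
Q3: July-September (months 7-9)
Q4: October-December (months 10-12)
Month 5 falls in Q2

2


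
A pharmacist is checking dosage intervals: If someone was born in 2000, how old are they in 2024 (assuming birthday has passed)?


Birth year: 2000
Current year: 2024
Age = current year - birth year
Age = 2024 - 2000 = 24

24


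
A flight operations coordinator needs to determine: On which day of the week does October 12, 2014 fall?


Date: 2014-10-12
January 1, 2014 is a Wednesday
Day of year: 285
Offset from Jan 1: 284 days
284 mod 7 = 4
Result: Sunday

Sunday


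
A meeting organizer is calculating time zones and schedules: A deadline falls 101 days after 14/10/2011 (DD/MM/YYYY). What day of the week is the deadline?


Start: 2011-10-14 (Friday)
Step 1 - find target date: add 101 days
  2011-10-14 + 101 days = 2012-01-23
Step 2 - day of week:
  101 mod 7 = 3
  Friday + 3 days -> Monday
Result: Monday (2012-01-23)

Monday


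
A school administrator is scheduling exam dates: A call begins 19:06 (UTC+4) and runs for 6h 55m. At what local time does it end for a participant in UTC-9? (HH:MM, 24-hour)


Start: 19:06 in UTC+4
Step 1 - add duration:
  minutes: 6 + 55 = 61 (carry 1h)
  hours: 19 + 6 + 1 = 26
  end in UTC+4: 02:01
Step 2 - convert UTC+4 -> UTC-9:
  offset difference: -9 - (4) = -13 hours
  2 + (-13) = -11 -> mod 24 = 13
Result: 13:01 in UTC-9

13:01


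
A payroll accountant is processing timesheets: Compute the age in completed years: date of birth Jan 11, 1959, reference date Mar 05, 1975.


Birth: 1959-01-11
Reference: 1975-03-05
Year difference: 1975 - 1959 = 16
Has birthday (01-11) occurred by 03-05? Yes
Age in full years: 16

16


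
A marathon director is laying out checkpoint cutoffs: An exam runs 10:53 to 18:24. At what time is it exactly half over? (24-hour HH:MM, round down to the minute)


Start time: 10:53 = 653 minutes from midnight
End time: 18:24 = 1104 minutes from midnight
Sum: 653 + 1104 = 1757
Midpoint: 1757 / 2 = 878 minutes
Convert: 878 / 60 = 14 hours, 38 minutes
Result: 14:38

14:38
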